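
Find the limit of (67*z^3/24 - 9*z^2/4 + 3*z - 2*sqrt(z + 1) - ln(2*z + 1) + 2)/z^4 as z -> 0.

Substitution gives 0/0; apply L'Hôpital's rule 4 times.
After differentiating numerator and denominator 4 times the quotient is (96/(2*z + 1)^4 + 15/(8*(z + 1)^(7/2)))/(24); at z = 0 this is 261/64.

261/64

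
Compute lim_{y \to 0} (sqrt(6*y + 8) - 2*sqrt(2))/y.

3*√(2)/4

A 0/0 form; rationalise with √(8 + 6y) + √8. This collapses the numerator to 6y, leaving 6/(√(8 + 6y) + √8) → 6/(2√8) = 3*√(2)/4.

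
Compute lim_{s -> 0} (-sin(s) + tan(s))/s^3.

Substitution gives 0/0 (the numerator vanishes to order 3).
Expand each term to order s^3: the coefficient of s^3 in −sin(s) is 1/6 and in tan(s) is 1/3.
Lower-order terms cancel with the polynomial part, so the numerator is (1/2)·s^3 + o(s^3), and the limit is (1/2)/(1) = 1/2.

1/2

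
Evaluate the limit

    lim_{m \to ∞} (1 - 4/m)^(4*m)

Write it as [(1 - 4/m)^m]^(4) · (1 - 4/m)^(0). The bracketed term tends to e^(-4) and the second factor to 1, so the limit is e^(-16).

e^(-16)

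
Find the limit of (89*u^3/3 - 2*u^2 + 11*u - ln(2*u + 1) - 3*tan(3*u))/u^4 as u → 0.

4

Substitution gives 0/0; apply L'Hôpital's rule 4 times.
After differentiating numerator and denominator 4 times the quotient is (1944*tan(3*u)/cos(3*u)^2 - 5832*tan(3*u)/cos(3*u)^4 + 96/(2*u + 1)^4)/(24); at u = 0 this is 4.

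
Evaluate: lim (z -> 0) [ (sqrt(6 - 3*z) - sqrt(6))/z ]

-√(6)/4

Substitution gives 0/0. Multiply numerator and denominator by the conjugate √(6 - 3z) + √6.
The numerator becomes (6 - 3z) − 6 = -3z, so the expression simplifies to -3/(√(6 - 3z) + √6).
Letting z → 0 gives -3/(2√6) = -√(6)/4.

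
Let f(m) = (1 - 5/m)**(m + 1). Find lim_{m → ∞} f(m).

The base → 1 and the exponent → ∞: a 1^∞ form.
Take logarithms: (m + 1)·ln(1 - 5/m). Since ln(1+u) ~ u for small u, this behaves like (m)·(-5/m) → -5.
So the limit is e^(-5).

e^(-5)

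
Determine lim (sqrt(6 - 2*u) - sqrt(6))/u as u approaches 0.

-√(6)/6

Substitution gives 0/0. Multiply numerator and denominator by the conjugate √(6 - 2u) + √6.
The numerator becomes (6 - 2u) − 6 = -2u, so the expression simplifies to -2/(√(6 - 2u) + √6).
Letting u → 0 gives -2/(2√6) = -√(6)/6.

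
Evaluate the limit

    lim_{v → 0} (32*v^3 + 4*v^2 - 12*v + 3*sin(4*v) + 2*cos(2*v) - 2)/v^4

4/3

Substitution gives 0/0 (the numerator vanishes to order 4).
Expand each term to order v^4: the coefficient of v^4 in 2·cos(2v) is 4/3 and in 3·sin(4v) is 0.
Lower-order terms cancel with the polynomial part, so the numerator is (4/3)·v^4 + o(v^4), and the limit is (4/3)/(1) = 4/3.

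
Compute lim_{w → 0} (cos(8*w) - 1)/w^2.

-32

Direct substitution gives 0/0.
Apply L'Hôpital: lim (-8*sin(8*w))/(2*w), still 0/0.
After 2 applications of L'Hôpital's rule the quotient is (-64*cos(8*w))/(2); substituting w = 0 gives -32.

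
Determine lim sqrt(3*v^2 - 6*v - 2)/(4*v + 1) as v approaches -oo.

For large |v|, √(3*v^2 - 6*v - 2) ≈ √3·|v| and the denominator ≈ 4v.
Since v → −∞, |v| = −v, giving −√3/(4) = -√(3)/4.

-√(3)/4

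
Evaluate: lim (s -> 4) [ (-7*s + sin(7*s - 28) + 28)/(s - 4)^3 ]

-343/6

Direct substitution gives 0/0.
Apply L'Hôpital: lim (7*cos(7*s - 28) - 7)/(3*(s - 4)^2), still 0/0.
Apply L'Hôpital: lim (-49*sin(7*s - 28))/(6*s - 24), still 0/0.
After 3 applications of L'Hôpital's rule the quotient is (-343*cos(7*s - 28))/(6); substituting s = 4 gives -343/6.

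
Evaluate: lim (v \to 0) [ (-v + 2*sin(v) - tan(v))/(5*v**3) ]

Substitution gives 0/0 (the numerator vanishes to order 3).
Expand each term to order v^3: the coefficient of v^3 in −tan(v) is -1/3 and in 2·sin(v) is -1/3.
Lower-order terms cancel with the polynomial part, so the numerator is (-2/3)·v^3 + o(v^3), and the limit is (-2/3)/(5) = -2/15.

-2/15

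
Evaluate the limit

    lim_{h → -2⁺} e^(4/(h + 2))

∞

As h → -2⁺, 4/(h + 2) → +∞, so e^(4/(h + 2)) → ∞.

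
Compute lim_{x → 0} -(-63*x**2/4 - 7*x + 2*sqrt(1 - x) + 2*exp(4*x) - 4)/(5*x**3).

Substitution gives 0/0; apply L'Hôpital's rule 3 times.
After differentiating numerator and denominator 3 times the quotient is (128*e^(4*x) - 3/(4*(1 - x)^(5/2)))/(-30); at x = 0 this is -509/120.

-509/120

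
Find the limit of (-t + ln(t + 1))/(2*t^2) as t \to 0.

-1/4

Direct substitution gives 0/0.
Apply L'Hôpital: lim (-1 + 1/(t + 1))/(4*t), still 0/0.
After 2 applications of L'Hôpital's rule the quotient is (-1/(t + 1)^2)/(4); substituting t = 0 gives -1/4.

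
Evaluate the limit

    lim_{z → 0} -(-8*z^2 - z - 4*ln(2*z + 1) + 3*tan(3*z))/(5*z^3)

-49/15

Substitution gives 0/0 (the numerator vanishes to order 3).
Expand each term to order z^3: the coefficient of z^3 in -4·ln(1 + 2z) is -32/3 and in 3·tan(3z) is 27.
Lower-order terms cancel with the polynomial part, so the numerator is (49/3)·z^3 + o(z^3), and the limit is (49/3)/(-5) = -49/15.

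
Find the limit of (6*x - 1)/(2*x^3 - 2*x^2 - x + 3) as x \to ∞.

The denominator has degree 3 and the numerator degree 1. Dividing numerator and denominator by x^3 sends every term to 0 except the leading denominator term, so the limit is 0.

0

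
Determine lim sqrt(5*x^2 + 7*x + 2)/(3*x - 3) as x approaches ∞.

For large |x|, √(5*x^2 + 7*x + 2) ≈ √5·|x| and the denominator ≈ 3x.
Since x → +∞, |x| = x, giving √5/(3) = √(5)/3.

√(5)/3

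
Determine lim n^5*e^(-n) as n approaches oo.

Write as n^5/e^{1n}, an ∞/∞ form.
Exponential growth dominates any polynomial, so repeated L'Hôpital (or the standard result) gives 0.

0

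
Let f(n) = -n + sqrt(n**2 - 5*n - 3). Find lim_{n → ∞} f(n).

This has the form ∞ − ∞. Multiply and divide by the conjugate √(n^2 - 5*n - 3) + n.
That gives (-5n - 3) / (√(n^2 - 5*n - 3) + n).
Divide numerator and denominator by n: the limit is -5/(2·1) = -5/2.

-5/2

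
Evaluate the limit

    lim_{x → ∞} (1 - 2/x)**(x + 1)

e^(-2)

Let L be the limit and take ln: ln L = lim (x + 1)·ln(1 - 2/x) = lim (x + 1)·(-2/x + O(1/x²)) = -2.
Hence L = e^(-2).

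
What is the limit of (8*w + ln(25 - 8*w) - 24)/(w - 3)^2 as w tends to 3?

Direct substitution gives 0/0.
Apply L'Hôpital: lim (8 - 8/(25 - 8*w))/(2*w - 6), still 0/0.
After 2 applications of L'Hôpital's rule the quotient is (-64/(25 - 8*w)^2)/(2); substituting w = 3 gives -32.

-32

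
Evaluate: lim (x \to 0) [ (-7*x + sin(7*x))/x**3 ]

-343/6

Direct substitution gives 0/0.
Apply L'Hôpital: lim (7*cos(7*x) - 7)/(3*x^2), still 0/0.
Apply L'Hôpital: lim (-49*sin(7*x))/(6*x), still 0/0.
After 3 applications of L'Hôpital's rule the quotient is (-343*cos(7*x))/(6); substituting x = 0 gives -343/6.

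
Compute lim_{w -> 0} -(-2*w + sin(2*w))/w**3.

Direct substitution gives 0/0.
Apply L'Hôpital: lim (2*cos(2*w) - 2)/(-3*w^2), still 0/0.
Apply L'Hôpital: lim (-4*sin(2*w))/(-6*w), still 0/0.
After 3 applications of L'Hôpital's rule the quotient is (-8*cos(2*w))/(-6); substituting w = 0 gives 4/3.

4/3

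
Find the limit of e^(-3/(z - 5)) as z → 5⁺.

0

As z → 5⁺, -3/(z - 5) → −∞, so e^(-3/(z - 5)) → 0.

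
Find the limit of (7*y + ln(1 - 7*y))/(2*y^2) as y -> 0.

Direct substitution gives 0/0.
Apply L'Hôpital: lim (7 - 7/(1 - 7*y))/(4*y), still 0/0.
After 2 applications of L'Hôpital's rule the quotient is (-49/(1 - 7*y)^2)/(4); substituting y = 0 gives -49/4.

-49/4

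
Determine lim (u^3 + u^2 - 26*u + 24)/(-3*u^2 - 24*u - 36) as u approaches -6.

35/6

Direct substitution gives 0/0, so factor. Both numerator and denominator have (u + 6) as a factor.
After cancelling, the expression reduces to (u^2 - 5*u + 4)/(-3*u - 6).
Substituting u = -6 gives 35/6.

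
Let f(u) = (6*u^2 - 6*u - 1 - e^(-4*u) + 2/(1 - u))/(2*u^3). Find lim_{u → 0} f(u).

19/3

Substitution gives 0/0; apply L'Hôpital's rule 3 times.
After differentiating numerator and denominator 3 times the quotient is (64*e^(-4*u) + 12/(u - 1)^4)/(12); at u = 0 this is 19/3.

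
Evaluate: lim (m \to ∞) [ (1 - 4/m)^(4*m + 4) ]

Let L be the limit and take ln: ln L = lim (4m + 4)·ln(1 - 4/m) = lim (4m + 4)·(-4/m + O(1/m²)) = -16.
Hence L = e^(-16).

e^(-16)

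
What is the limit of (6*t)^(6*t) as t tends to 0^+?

Base → 0⁺ and exponent → 0⁺: a 0^0 form.
Take logs: 6t·ln(6t). This is 0·(−∞); rewriting as ln(6t)/(1/(6t)) and applying L'Hôpital gives 0.
Hence the limit is e^0 = 1.

1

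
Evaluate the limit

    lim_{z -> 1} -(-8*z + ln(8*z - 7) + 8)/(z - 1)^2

Direct substitution gives 0/0.
Apply L'Hôpital: lim (-8 + 8/(8*z - 7))/(2 - 2*z), still 0/0.
After 2 applications of L'Hôpital's rule the quotient is (-64/(8*z - 7)^2)/(-2); substituting z = 1 gives 32.

32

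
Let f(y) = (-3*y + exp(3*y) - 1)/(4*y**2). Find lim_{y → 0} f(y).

9/8

Direct substitution gives 0/0.
Apply L'Hôpital: lim (3*e^(3*y) - 3)/(8*y), still 0/0.
After 2 applications of L'Hôpital's rule the quotient is (9*e^(3*y))/(8); substituting y = 0 gives 9/8.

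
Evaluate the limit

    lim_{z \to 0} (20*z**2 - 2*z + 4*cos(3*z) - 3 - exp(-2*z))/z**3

Substitution gives 0/0 (the numerator vanishes to order 3).
Expand each term to order z^3: the coefficient of z^3 in 4·cos(3z) is 0 and in −e^(-2z) is 4/3.
Lower-order terms cancel with the polynomial part, so the numerator is (4/3)·z^3 + o(z^3), and the limit is (4/3)/(1) = 4/3.

4/3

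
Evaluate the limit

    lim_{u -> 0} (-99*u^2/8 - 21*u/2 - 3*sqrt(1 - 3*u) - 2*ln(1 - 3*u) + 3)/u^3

369/16

Substitution gives 0/0; apply L'Hôpital's rule 3 times.
After differentiating numerator and denominator 3 times the quotient is (108/(1 - 3*u)^3 - 243*(3*u - 1)^3/(8*(1 - 3*u)^(11/2)))/(6); at u = 0 this is 369/16.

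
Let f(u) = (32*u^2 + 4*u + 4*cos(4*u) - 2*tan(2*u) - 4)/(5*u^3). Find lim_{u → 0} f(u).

-16/15

Substitution gives 0/0 (the numerator vanishes to order 3).
Expand each term to order u^3: the coefficient of u^3 in -2·tan(2u) is -16/3 and in 4·cos(4u) is 0.
Lower-order terms cancel with the polynomial part, so the numerator is (-16/3)·u^3 + o(u^3), and the limit is (-16/3)/(5) = -16/15.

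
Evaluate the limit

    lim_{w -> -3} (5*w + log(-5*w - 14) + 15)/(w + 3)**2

-25/2

Direct substitution gives 0/0.
Apply L'Hôpital: lim (5 - 5/(-5*w - 14))/(2*w + 6), still 0/0.
After 2 applications of L'Hôpital's rule the quotient is (-25/(-5*w - 14)^2)/(2); substituting w = -3 gives -25/2.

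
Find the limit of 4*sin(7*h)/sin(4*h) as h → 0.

Substitution gives 0/0.
Divide numerator and denominator by h: sin(7h)/h → 7 and sin(4h)/h → 4, so the limit is 4·7/4 = 7.

7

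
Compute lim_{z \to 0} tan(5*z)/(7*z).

5/7

Substitution gives 0/0.
Since tan(u)/u → 1 as u → 0, tan(5z)/(5z) → 1 and the limit is 5/7.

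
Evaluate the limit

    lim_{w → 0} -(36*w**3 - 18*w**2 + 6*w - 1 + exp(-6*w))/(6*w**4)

Direct substitution gives 0/0.
Apply L'Hôpital: lim (108*w^2 - 36*w + 6 - 6*e^(-6*w))/(-24*w^3), still 0/0.
Apply L'Hôpital: lim (216*w - 36 + 36*e^(-6*w))/(-72*w^2), still 0/0.
Apply L'Hôpital: lim (216 - 216*e^(-6*w))/(-144*w), still 0/0.
After 4 applications of L'Hôpital's rule the quotient is (1296*e^(-6*w))/(-144); substituting w = 0 gives -9.

-9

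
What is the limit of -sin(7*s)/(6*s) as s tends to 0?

Substitution gives 0/0.
Write it as (7/(-6))·sin(7s)/(7s); since sin(u)/u → 1, the limit is -7/6.

-7/6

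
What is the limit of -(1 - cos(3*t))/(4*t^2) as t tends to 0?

Substitution gives 0/0.
Use (1 − cos u)/u² → 1/2 with u = 3t: the limit is 3²/(2·(-4)) = -9/8.

-9/8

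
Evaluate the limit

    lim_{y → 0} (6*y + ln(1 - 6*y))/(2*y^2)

-9

Direct substitution gives 0/0.
Apply L'Hôpital: lim (6 - 6/(1 - 6*y))/(4*y), still 0/0.
After 2 applications of L'Hôpital's rule the quotient is (-36/(1 - 6*y)^2)/(4); substituting y = 0 gives -9.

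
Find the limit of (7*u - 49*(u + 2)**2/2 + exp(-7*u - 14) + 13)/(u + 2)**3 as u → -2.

Direct substitution gives 0/0.
Apply L'Hôpital: lim (-49*u - 7*e^(-7*u - 14) - 91)/(3*(u + 2)^2), still 0/0.
Apply L'Hôpital: lim (49*e^(-7*u - 14) - 49)/(6*u + 12), still 0/0.
After 3 applications of L'Hôpital's rule the quotient is (-343*e^(-7*u - 14))/(6); substituting u = -2 gives -343/6.

-343/6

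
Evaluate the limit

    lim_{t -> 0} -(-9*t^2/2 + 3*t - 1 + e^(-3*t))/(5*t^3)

Direct substitution gives 0/0.
Apply L'Hôpital: lim (-9*t + 3 - 3*e^(-3*t))/(-15*t^2), still 0/0.
Apply L'Hôpital: lim (-9 + 9*e^(-3*t))/(-30*t), still 0/0.
After 3 applications of L'Hôpital's rule the quotient is (-27*e^(-3*t))/(-30); substituting t = 0 gives 9/10.

9/10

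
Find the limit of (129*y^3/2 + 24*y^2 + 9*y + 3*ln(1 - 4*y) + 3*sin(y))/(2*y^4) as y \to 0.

-96

Substitution gives 0/0 (the numerator vanishes to order 4).
Expand each term to order y^4: the coefficient of y^4 in 3·sin(y) is 0 and in 3·ln(1 - 4y) is -192.
Lower-order terms cancel with the polynomial part, so the numerator is (-192)·y^4 + o(y^4), and the limit is (-192)/(2) = -96.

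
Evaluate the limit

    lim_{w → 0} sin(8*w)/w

Substitution gives 0/0.
Write it as (8)·sin(8w)/(8w); since sin(u)/u → 1, the limit is 8.

8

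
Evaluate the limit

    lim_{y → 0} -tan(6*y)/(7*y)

Substitution gives 0/0.
Since tan(u)/u → 1 as u → 0, tan(6y)/(6y) → 1 and the limit is 6/(-7) = -6/7.

-6/7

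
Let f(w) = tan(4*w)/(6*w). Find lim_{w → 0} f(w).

Substitution gives 0/0.
Since tan(u)/u → 1 as u → 0, tan(4w)/(4w) → 1 and the limit is 4/6 = 2/3.

2/3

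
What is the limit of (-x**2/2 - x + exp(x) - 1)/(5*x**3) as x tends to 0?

1/30

Direct substitution gives 0/0.
Apply L'Hôpital: lim (-x + e^(x) - 1)/(15*x^2), still 0/0.
Apply L'Hôpital: lim (e^(x) - 1)/(30*x), still 0/0.
After 3 applications of L'Hôpital's rule the quotient is (e^(x))/(30); substituting x = 0 gives 1/30.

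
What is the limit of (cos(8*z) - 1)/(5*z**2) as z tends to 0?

Direct substitution gives 0/0.
Apply L'Hôpital: lim (-8*sin(8*z))/(10*z), still 0/0.
After 2 applications of L'Hôpital's rule the quotient is (-64*cos(8*z))/(10); substituting z = 0 gives -32/5.

-32/5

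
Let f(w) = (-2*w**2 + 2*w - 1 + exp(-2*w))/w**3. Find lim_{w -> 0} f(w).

-4/3

Direct substitution gives 0/0.
Apply L'Hôpital: lim (-4*w + 2 - 2*e^(-2*w))/(3*w^2), still 0/0.
Apply L'Hôpital: lim (-4 + 4*e^(-2*w))/(6*w), still 0/0.
After 3 applications of L'Hôpital's rule the quotient is (-8*e^(-2*w))/(6); substituting w = 0 gives -4/3.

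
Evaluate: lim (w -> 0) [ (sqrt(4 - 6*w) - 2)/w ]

Substitution gives 0/0. Multiply numerator and denominator by the conjugate √(4 - 6w) + √4.
The numerator becomes (4 - 6w) − 4 = -6w, so the expression simplifies to -6/(√(4 - 6w) + √4).
Letting w → 0 gives -6/(2√4) = -3/2.

-3/2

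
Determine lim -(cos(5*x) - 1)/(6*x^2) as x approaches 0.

25/12

Direct substitution gives 0/0.
Apply L'Hôpital: lim (-5*sin(5*x))/(-12*x), still 0/0.
After 2 applications of L'Hôpital's rule the quotient is (-25*cos(5*x))/(-12); substituting x = 0 gives 25/12.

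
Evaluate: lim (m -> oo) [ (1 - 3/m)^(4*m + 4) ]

e^(-12)

Write it as [(1 - 3/m)^m]^(4) · (1 - 3/m)^(4). The bracketed term tends to e^(-3) and the second factor to 1, so the limit is e^(-12).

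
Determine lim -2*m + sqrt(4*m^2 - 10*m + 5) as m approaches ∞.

-5/2

An ∞ − ∞ form. Rationalising with the conjugate, the difference becomes (-10m + 5) / (√(4*m^2 - 10*m + 5) + 2m).
For large m the denominator behaves like 2·2m, so the quotient tends to -10/4 = -5/2.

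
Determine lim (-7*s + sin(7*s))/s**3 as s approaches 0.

-343/6

Direct substitution gives 0/0.
Apply L'Hôpital: lim (7*cos(7*s) - 7)/(3*s^2), still 0/0.
Apply L'Hôpital: lim (-49*sin(7*s))/(6*s), still 0/0.
After 3 applications of L'Hôpital's rule the quotient is (-343*cos(7*s))/(6); substituting s = 0 gives -343/6.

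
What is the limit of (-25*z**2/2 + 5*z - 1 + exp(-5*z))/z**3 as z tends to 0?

-125/6

Direct substitution gives 0/0.
Apply L'Hôpital: lim (-25*z + 5 - 5*e^(-5*z))/(3*z^2), still 0/0.
Apply L'Hôpital: lim (-25 + 25*e^(-5*z))/(6*z), still 0/0.
After 3 applications of L'Hôpital's rule the quotient is (-125*e^(-5*z))/(6); substituting z = 0 gives -125/6.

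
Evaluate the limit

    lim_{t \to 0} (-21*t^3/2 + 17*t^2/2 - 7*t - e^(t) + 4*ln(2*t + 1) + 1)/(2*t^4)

Substitution gives 0/0; apply L'Hôpital's rule 4 times.
After differentiating numerator and denominator 4 times the quotient is (-e^(t) - 384/(2*t + 1)^4)/(48); at t = 0 this is -385/48.

-385/48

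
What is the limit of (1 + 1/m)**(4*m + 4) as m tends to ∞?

Write it as [(1 + 1/m)^m]^(4) · (1 + 1/m)^(4). The bracketed term tends to e^(1) and the second factor to 1, so the limit is e^(4).

e^(4)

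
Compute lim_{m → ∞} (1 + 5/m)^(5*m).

Write it as [(1 + 5/m)^m]^(5) · (1 + 5/m)^(0). The bracketed term tends to e^(5) and the second factor to 1, so the limit is e^(25).

e^(25)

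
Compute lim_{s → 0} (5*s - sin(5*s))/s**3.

Direct substitution gives 0/0.
Apply L'Hôpital: lim (5 - 5*cos(5*s))/(3*s^2), still 0/0.
Apply L'Hôpital: lim (25*sin(5*s))/(6*s), still 0/0.
After 3 applications of L'Hôpital's rule the quotient is (125*cos(5*s))/(6); substituting s = 0 gives 125/6.

125/6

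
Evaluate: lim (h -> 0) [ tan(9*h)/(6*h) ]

Substitution gives 0/0.
Since tan(u)/u → 1 as u → 0, tan(9h)/(9h) → 1 and the limit is 9/6 = 3/2.

3/2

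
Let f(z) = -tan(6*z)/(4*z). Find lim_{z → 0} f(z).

-3/2

Substitution gives 0/0.
Since tan(u)/u → 1 as u → 0, tan(6z)/(6z) → 1 and the limit is 6/(-4) = -3/2.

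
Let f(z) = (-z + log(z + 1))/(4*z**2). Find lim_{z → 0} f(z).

-1/8

Direct substitution gives 0/0.
Apply L'Hôpital: lim (-1 + 1/(z + 1))/(8*z), still 0/0.
After 2 applications of L'Hôpital's rule the quotient is (-1/(z + 1)^2)/(8); substituting z = 0 gives -1/8.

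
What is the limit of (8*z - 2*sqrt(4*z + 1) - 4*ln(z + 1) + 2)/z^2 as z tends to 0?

Substitution gives 0/0; apply L'Hôpital's rule 2 times.
After differentiating numerator and denominator 2 times the quotient is (8/(4*z + 1)^(3/2) + 4/(z + 1)^2)/(2); at z = 0 this is 6.

6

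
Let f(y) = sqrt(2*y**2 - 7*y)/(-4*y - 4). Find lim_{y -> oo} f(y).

-√(2)/4

For large |y|, √(2*y^2 - 7*y) ≈ √2·|y| and the denominator ≈ -4y.
Since y → +∞, |y| = y, giving √2/(-4) = -√(2)/4.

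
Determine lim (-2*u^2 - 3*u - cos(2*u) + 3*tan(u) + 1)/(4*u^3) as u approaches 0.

1/4

Substitution gives 0/0 (the numerator vanishes to order 3).
Expand each term to order u^3: the coefficient of u^3 in −cos(2u) is 0 and in 3·tan(u) is 1.
Lower-order terms cancel with the polynomial part, so the numerator is (1)·u^3 + o(u^3), and the limit is (1)/(4) = 1/4.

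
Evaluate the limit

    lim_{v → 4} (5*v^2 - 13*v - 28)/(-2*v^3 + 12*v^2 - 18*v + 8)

Direct substitution gives 0/0, so factor. Both numerator and denominator have (v - 4) as a factor.
After cancelling, the expression reduces to (5*v + 7)/(-2*v^2 + 4*v - 2).
Substituting v = 4 gives -3/2.

-3/2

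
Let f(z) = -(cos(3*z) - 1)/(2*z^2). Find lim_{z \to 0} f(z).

Direct substitution gives 0/0.
Apply L'Hôpital: lim (-3*sin(3*z))/(-4*z), still 0/0.
After 2 applications of L'Hôpital's rule the quotient is (-9*cos(3*z))/(-4); substituting z = 0 gives 9/4.

9/4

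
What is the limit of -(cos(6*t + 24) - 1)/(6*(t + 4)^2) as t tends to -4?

3

Direct substitution gives 0/0.
Apply L'Hôpital: lim (-6*sin(6*t + 24))/(-12*t - 48), still 0/0.
After 2 applications of L'Hôpital's rule the quotient is (-36*cos(6*t + 24))/(-12); substituting t = -4 gives 3.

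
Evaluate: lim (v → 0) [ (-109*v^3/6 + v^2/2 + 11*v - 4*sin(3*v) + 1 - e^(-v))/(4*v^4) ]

-1/96

Substitution gives 0/0; apply L'Hôpital's rule 4 times.
After differentiating numerator and denominator 4 times the quotient is (-324*sin(3*v) - e^(-v))/(96); at v = 0 this is -1/96.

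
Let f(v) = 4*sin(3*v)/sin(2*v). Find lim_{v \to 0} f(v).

6

Substitution gives 0/0.
Divide numerator and denominator by v: sin(3v)/v → 3 and sin(2v)/v → 2, so the limit is 4·3/2 = 6.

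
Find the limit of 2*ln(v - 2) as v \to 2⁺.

As v → 2⁺, v - 2 → 0⁺ and ln(v - 2) → −∞.
Multiplying by 2 gives -∞.

-∞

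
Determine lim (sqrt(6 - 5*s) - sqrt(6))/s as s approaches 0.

-5*√(6)/12

A 0/0 form; rationalise with √(6 - 5s) + √6. This collapses the numerator to -5s, leaving -5/(√(6 - 5s) + √6) → -5/(2√6) = -5*√(6)/12.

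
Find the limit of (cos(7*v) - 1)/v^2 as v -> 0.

Direct substitution gives 0/0.
Apply L'Hôpital: lim (-7*sin(7*v))/(2*v), still 0/0.
After 2 applications of L'Hôpital's rule the quotient is (-49*cos(7*v))/(2); substituting v = 0 gives -49/2.

-49/2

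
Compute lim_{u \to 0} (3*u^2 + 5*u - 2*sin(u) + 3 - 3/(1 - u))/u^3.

Substitution gives 0/0 (the numerator vanishes to order 3).
Expand each term to order u^3: the coefficient of u^3 in -3·1/(1 - u) is -3 and in -2·sin(u) is 1/3.
Lower-order terms cancel with the polynomial part, so the numerator is (-8/3)·u^3 + o(u^3), and the limit is (-8/3)/(1) = -8/3.

-8/3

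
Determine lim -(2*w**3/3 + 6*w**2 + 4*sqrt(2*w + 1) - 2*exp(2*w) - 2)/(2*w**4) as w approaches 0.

23/12

Substitution gives 0/0 (the numerator vanishes to order 4).
Expand each term to order w^4: the coefficient of w^4 in -2·e^(2w) is -4/3 and in 4·√(1 + 2w) is -5/2.
Lower-order terms cancel with the polynomial part, so the numerator is (-23/6)·w^4 + o(w^4), and the limit is (-23/6)/(-2) = 23/12.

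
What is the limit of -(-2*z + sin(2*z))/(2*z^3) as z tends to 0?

Direct substitution gives 0/0.
Apply L'Hôpital: lim (2*cos(2*z) - 2)/(-6*z^2), still 0/0.
Apply L'Hôpital: lim (-4*sin(2*z))/(-12*z), still 0/0.
After 3 applications of L'Hôpital's rule the quotient is (-8*cos(2*z))/(-12); substituting z = 0 gives 2/3.

2/3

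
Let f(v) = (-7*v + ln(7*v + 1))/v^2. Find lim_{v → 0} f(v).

-49/2

Direct substitution gives 0/0.
Apply L'Hôpital: lim (-7 + 7/(7*v + 1))/(2*v), still 0/0.
After 2 applications of L'Hôpital's rule the quotient is (-49/(7*v + 1)^2)/(2); substituting v = 0 gives -49/2.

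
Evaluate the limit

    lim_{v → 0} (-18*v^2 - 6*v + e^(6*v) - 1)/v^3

Direct substitution gives 0/0.
Apply L'Hôpital: lim (-36*v + 6*e^(6*v) - 6)/(3*v^2), still 0/0.
Apply L'Hôpital: lim (36*e^(6*v) - 36)/(6*v), still 0/0.
After 3 applications of L'Hôpital's rule the quotient is (216*e^(6*v))/(6); substituting v = 0 gives 36.

36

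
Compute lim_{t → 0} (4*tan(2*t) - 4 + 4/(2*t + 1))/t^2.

16

Substitution gives 0/0; apply L'Hôpital's rule 2 times.
After differentiating numerator and denominator 2 times the quotient is (32*tan(2*t)/cos(2*t)^2 + 32/(2*t + 1)^3)/(2); at t = 0 this is 16.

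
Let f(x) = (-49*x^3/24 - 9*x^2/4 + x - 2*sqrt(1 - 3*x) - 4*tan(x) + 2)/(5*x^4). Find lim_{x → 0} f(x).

Substitution gives 0/0; apply L'Hôpital's rule 4 times.
After differentiating numerator and denominator 4 times the quotient is (32*tan(x)/cos(x)^2 - 96*tan(x)/cos(x)^4 + 1215/(8*(1 - 3*x)^(7/2)))/(120); at x = 0 this is 81/64.

81/64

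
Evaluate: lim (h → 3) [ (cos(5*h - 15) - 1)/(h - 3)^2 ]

Direct substitution gives 0/0.
Apply L'Hôpital: lim (-5*sin(5*h - 15))/(2*h - 6), still 0/0.
After 2 applications of L'Hôpital's rule the quotient is (-25*cos(5*h - 15))/(2); substituting h = 3 gives -25/2.

-25/2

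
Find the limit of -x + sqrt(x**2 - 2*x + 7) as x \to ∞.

-1

This has the form ∞ − ∞. Multiply and divide by the conjugate √(x^2 - 2*x + 7) + x.
That gives (-2x + 7) / (√(x^2 - 2*x + 7) + x).
Divide numerator and denominator by x: the limit is -2/(2·1) = -1.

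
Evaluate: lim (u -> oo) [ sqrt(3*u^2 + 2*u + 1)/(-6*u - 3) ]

For large |u|, √(3*u^2 + 2*u + 1) ≈ √3·|u| and the denominator ≈ -6u.
Since u → +∞, |u| = u, giving √3/(-6) = -√(3)/6.

-√(3)/6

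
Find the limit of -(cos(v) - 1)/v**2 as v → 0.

Direct substitution gives 0/0.
Apply L'Hôpital: lim (-sin(v))/(-2*v), still 0/0.
After 2 applications of L'Hôpital's rule the quotient is (-cos(v))/(-2); substituting v = 0 gives 1/2.

1/2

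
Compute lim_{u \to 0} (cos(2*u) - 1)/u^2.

-2

Direct substitution gives 0/0.
Apply L'Hôpital: lim (-2*sin(2*u))/(2*u), still 0/0.
After 2 applications of L'Hôpital's rule the quotient is (-4*cos(2*u))/(2); substituting u = 0 gives -2.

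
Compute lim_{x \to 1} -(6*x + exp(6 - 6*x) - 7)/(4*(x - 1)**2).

Direct substitution gives 0/0.
Apply L'Hôpital: lim (6 - 6*e^(6 - 6*x))/(8 - 8*x), still 0/0.
After 2 applications of L'Hôpital's rule the quotient is (36*e^(6 - 6*x))/(-8); substituting x = 1 gives -9/2.

-9/2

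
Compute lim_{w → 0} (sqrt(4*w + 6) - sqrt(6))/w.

Substitution gives 0/0. Multiply numerator and denominator by the conjugate √(6 + 4w) + √6.
The numerator becomes (6 + 4w) − 6 = 4w, so the expression simplifies to 4/(√(6 + 4w) + √6).
Letting w → 0 gives 4/(2√6) = √(6)/3.

√(6)/3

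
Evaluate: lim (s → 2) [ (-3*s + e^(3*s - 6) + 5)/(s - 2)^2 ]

Direct substitution gives 0/0.
Apply L'Hôpital: lim (3*e^(3*s - 6) - 3)/(2*s - 4), still 0/0.
After 2 applications of L'Hôpital's rule the quotient is (9*e^(3*s - 6))/(2); substituting s = 2 gives 9/2.

9/2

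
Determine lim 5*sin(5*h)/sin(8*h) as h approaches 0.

Substitution gives 0/0.
Divide numerator and denominator by h: sin(5h)/h → 5 and sin(8h)/h → 8, so the limit is 5·5/8 = 25/8.

25/8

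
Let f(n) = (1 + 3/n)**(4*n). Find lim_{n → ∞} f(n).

e^(12)

Write it as [(1 + 3/n)^n]^(4) · (1 + 3/n)^(0). The bracketed term tends to e^(3) and the second factor to 1, so the limit is e^(12).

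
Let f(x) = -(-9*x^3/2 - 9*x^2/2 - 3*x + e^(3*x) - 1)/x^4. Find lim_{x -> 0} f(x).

Direct substitution gives 0/0.
Apply L'Hôpital: lim (-27*x^2/2 - 9*x + 3*e^(3*x) - 3)/(-4*x^3), still 0/0.
Apply L'Hôpital: lim (-27*x + 9*e^(3*x) - 9)/(-12*x^2), still 0/0.
Apply L'Hôpital: lim (27*e^(3*x) - 27)/(-24*x), still 0/0.
After 4 applications of L'Hôpital's rule the quotient is (81*e^(3*x))/(-24); substituting x = 0 gives -27/8.

-27/8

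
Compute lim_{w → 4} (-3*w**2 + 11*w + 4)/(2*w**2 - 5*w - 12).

-13/11

Since w = 4 makes numerator and denominator zero, (w - 4) divides both.
Cancelling it gives (-3*w - 1)/(2*w + 3); now plug in w = 4 to get -13/11.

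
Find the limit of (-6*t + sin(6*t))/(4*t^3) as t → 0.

-9

Direct substitution gives 0/0.
Apply L'Hôpital: lim (6*cos(6*t) - 6)/(12*t^2), still 0/0.
Apply L'Hôpital: lim (-36*sin(6*t))/(24*t), still 0/0.
After 3 applications of L'Hôpital's rule the quotient is (-216*cos(6*t))/(24); substituting t = 0 gives -9.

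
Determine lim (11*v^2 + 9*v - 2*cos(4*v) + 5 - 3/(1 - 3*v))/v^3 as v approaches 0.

Substitution gives 0/0; apply L'Hôpital's rule 3 times.
After differentiating numerator and denominator 3 times the quotient is (-128*sin(4*v) - 486/(3*v - 1)^4)/(6); at v = 0 this is -81.

-81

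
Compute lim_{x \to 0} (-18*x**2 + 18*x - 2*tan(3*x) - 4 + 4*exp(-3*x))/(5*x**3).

-36/5

Substitution gives 0/0; apply L'Hôpital's rule 3 times.
After differentiating numerator and denominator 3 times the quotient is (108*(4*(cos(6*x) - 2)*e^(3*x)/(cos(6*x) + 1)^2 - 1)*e^(-3*x))/(30); at x = 0 this is -36/5.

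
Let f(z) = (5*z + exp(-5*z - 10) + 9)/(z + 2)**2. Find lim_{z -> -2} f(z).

Direct substitution gives 0/0.
Apply L'Hôpital: lim (5 - 5*e^(-5*z - 10))/(2*z + 4), still 0/0.
After 2 applications of L'Hôpital's rule the quotient is (25*e^(-5*z - 10))/(2); substituting z = -2 gives 25/2.

25/2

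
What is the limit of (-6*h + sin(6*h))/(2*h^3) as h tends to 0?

Direct substitution gives 0/0.
Apply L'Hôpital: lim (6*cos(6*h) - 6)/(6*h^2), still 0/0.
Apply L'Hôpital: lim (-36*sin(6*h))/(12*h), still 0/0.
After 3 applications of L'Hôpital's rule the quotient is (-216*cos(6*h))/(12); substituting h = 0 gives -18.

-18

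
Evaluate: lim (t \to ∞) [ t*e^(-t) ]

0

Write as t^1/e^{1t}, an ∞/∞ form.
Exponential growth dominates any polynomial, so repeated L'Hôpital (or the standard result) gives 0.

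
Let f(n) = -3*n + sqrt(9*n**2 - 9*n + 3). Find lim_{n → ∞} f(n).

-3/2

This has the form ∞ − ∞. Multiply and divide by the conjugate √(9*n^2 - 9*n + 3) + 3n.
That gives (-9n + 3) / (√(9*n^2 - 9*n + 3) + 3n).
Divide numerator and denominator by n: the limit is -9/(2·3) = -3/2.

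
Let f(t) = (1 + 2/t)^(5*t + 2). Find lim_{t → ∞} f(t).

e^(10)

The base → 1 and the exponent → ∞: a 1^∞ form.
Take logarithms: (5t + 2)·ln(1 + 2/t). Since ln(1+u) ~ u for small u, this behaves like (5t)·(2/t) → 10.
So the limit is e^(10).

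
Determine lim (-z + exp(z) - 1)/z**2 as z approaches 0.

Direct substitution gives 0/0.
Apply L'Hôpital: lim (e^(z) - 1)/(2*z), still 0/0.
After 2 applications of L'Hôpital's rule the quotient is (e^(z))/(2); substituting z = 0 gives 1/2.

1/2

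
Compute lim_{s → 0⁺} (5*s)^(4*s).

Base → 0⁺ and exponent → 0⁺: a 0^0 form.
Take logs: 4s·ln(5s). This is 0·(−∞); rewriting as ln(5s)/(1/(4s)) and applying L'Hôpital gives 0.
Hence the limit is e^0 = 1.

1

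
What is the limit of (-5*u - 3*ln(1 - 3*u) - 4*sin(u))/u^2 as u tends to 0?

Substitution gives 0/0 (the numerator vanishes to order 2).
Expand each term to order u^2: the coefficient of u^2 in -4·sin(u) is 0 and in -3·ln(1 - 3u) is 27/2.
Lower-order terms cancel with the polynomial part, so the numerator is (27/2)·u^2 + o(u^2), and the limit is (27/2)/(1) = 27/2.

27/2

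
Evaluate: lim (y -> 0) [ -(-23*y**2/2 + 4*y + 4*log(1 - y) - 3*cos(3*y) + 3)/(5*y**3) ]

Substitution gives 0/0 (the numerator vanishes to order 3).
Expand each term to order y^3: the coefficient of y^3 in 4·ln(1 - y) is -4/3 and in -3·cos(3y) is 0.
Lower-order terms cancel with the polynomial part, so the numerator is (-4/3)·y^3 + o(y^3), and the limit is (-4/3)/(-5) = 4/15.

4/15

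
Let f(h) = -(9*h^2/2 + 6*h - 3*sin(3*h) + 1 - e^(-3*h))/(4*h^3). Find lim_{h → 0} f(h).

-9/2

Substitution gives 0/0; apply L'Hôpital's rule 3 times.
After differentiating numerator and denominator 3 times the quotient is (81*cos(3*h) + 27*e^(-3*h))/(-24); at h = 0 this is -9/2.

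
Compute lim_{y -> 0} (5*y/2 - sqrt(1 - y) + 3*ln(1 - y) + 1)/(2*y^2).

Substitution gives 0/0 (the numerator vanishes to order 2).
Expand each term to order y^2: the coefficient of y^2 in −√(1 - y) is 1/8 and in 3·ln(1 - y) is -3/2.
Lower-order terms cancel with the polynomial part, so the numerator is (-11/8)·y^2 + o(y^2), and the limit is (-11/8)/(2) = -11/16.

-11/16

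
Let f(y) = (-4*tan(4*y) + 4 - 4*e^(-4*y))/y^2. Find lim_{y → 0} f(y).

Substitution gives 0/0; apply L'Hôpital's rule 2 times.
After differentiating numerator and denominator 2 times the quotient is (-128*tan(4*y)/cos(4*y)^2 - 64*e^(-4*y))/(2); at y = 0 this is -32.

-32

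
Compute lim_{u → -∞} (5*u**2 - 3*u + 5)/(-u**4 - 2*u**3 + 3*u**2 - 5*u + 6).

The denominator has degree 4 and the numerator degree 2. Dividing numerator and denominator by u^4 sends every term to 0 except the leading denominator term, so the limit is 0.

0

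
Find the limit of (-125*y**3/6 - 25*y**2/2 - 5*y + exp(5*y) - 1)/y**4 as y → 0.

625/24

Direct substitution gives 0/0.
Apply L'Hôpital: lim (-125*y^2/2 - 25*y + 5*e^(5*y) - 5)/(4*y^3), still 0/0.
Apply L'Hôpital: lim (-125*y + 25*e^(5*y) - 25)/(12*y^2), still 0/0.
Apply L'Hôpital: lim (125*e^(5*y) - 125)/(24*y), still 0/0.
After 4 applications of L'Hôpital's rule the quotient is (625*e^(5*y))/(24); substituting y = 0 gives 625/24.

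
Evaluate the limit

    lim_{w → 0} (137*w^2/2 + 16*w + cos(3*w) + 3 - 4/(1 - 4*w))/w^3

Substitution gives 0/0 (the numerator vanishes to order 3).
Expand each term to order w^3: the coefficient of w^3 in -4·1/(1 - 4w) is -256 and in cos(3w) is 0.
Lower-order terms cancel with the polynomial part, so the numerator is (-256)·w^3 + o(w^3), and the limit is (-256)/(1) = -256.

-256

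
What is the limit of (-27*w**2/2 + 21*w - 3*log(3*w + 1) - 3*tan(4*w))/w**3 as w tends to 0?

-91

Substitution gives 0/0 (the numerator vanishes to order 3).
Expand each term to order w^3: the coefficient of w^3 in -3·tan(4w) is -64 and in -3·ln(1 + 3w) is -27.
Lower-order terms cancel with the polynomial part, so the numerator is (-91)·w^3 + o(w^3), and the limit is (-91)/(1) = -91.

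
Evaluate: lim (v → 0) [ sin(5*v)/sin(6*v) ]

5/6

Substitution gives 0/0.
Divide numerator and denominator by v: sin(5v)/v → 5 and sin(6v)/v → 6, so the limit is 1·5/6 = 5/6.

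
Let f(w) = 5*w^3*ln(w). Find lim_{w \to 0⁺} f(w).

0

This is a 0·(−∞) form. Rewrite as 5·ln(w) / w^(−3) and apply L'Hôpital:
the derivative quotient is 5·(1/w) / (−3·w^(−4)) = (-5/3)·w^3 → 0.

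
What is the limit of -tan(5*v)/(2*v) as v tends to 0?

-5/2

Substitution gives 0/0.
Since tan(u)/u → 1 as u → 0, tan(5v)/(5v) → 1 and the limit is 5/(-2) = -5/2.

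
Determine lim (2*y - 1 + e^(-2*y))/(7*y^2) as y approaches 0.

2/7

Direct substitution gives 0/0.
Apply L'Hôpital: lim (2 - 2*e^(-2*y))/(14*y), still 0/0.
After 2 applications of L'Hôpital's rule the quotient is (4*e^(-2*y))/(14); substituting y = 0 gives 2/7.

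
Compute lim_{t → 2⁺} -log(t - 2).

∞

As t → 2⁺, t - 2 → 0⁺ and ln(t - 2) → −∞.
Multiplying by -1 gives ∞.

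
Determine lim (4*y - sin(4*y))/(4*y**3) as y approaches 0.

Direct substitution gives 0/0.
Apply L'Hôpital: lim (4 - 4*cos(4*y))/(12*y^2), still 0/0.
Apply L'Hôpital: lim (16*sin(4*y))/(24*y), still 0/0.
After 3 applications of L'Hôpital's rule the quotient is (64*cos(4*y))/(24); substituting y = 0 gives 8/3.

8/3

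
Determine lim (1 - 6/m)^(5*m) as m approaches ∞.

Write it as [(1 - 6/m)^m]^(5) · (1 - 6/m)^(0). The bracketed term tends to e^(-6) and the second factor to 1, so the limit is e^(-30).

e^(-30)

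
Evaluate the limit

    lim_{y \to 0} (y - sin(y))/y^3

Direct substitution gives 0/0.
Apply L'Hôpital: lim (1 - cos(y))/(3*y^2), still 0/0.
Apply L'Hôpital: lim (sin(y))/(6*y), still 0/0.
After 3 applications of L'Hôpital's rule the quotient is (cos(y))/(6); substituting y = 0 gives 1/6.

1/6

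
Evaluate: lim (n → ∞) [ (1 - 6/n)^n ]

Let L be the limit and take ln: ln L = lim (n)·ln(1 - 6/n) = lim (n)·(-6/n + O(1/n²)) = -6.
Hence L = e^(-6).

e^(-6)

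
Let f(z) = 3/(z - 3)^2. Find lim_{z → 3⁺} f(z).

∞

As z → 3⁺, (z - 3) → 0⁺, so (z - 3)^2 → 0⁺ and 3/(z - 3)^2 → ∞.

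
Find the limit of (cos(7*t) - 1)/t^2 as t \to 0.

Direct substitution gives 0/0.
Apply L'Hôpital: lim (-7*sin(7*t))/(2*t), still 0/0.
After 2 applications of L'Hôpital's rule the quotient is (-49*cos(7*t))/(2); substituting t = 0 gives -49/2.

-49/2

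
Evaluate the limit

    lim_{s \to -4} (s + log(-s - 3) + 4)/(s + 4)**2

-1/2

Direct substitution gives 0/0.
Apply L'Hôpital: lim (1 - 1/(-s - 3))/(2*s + 8), still 0/0.
After 2 applications of L'Hôpital's rule the quotient is (-1/(-s - 3)^2)/(2); substituting s = -4 gives -1/2.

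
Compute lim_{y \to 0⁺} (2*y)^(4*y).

Base → 0⁺ and exponent → 0⁺: a 0^0 form.
Take logs: 4y·ln(2y). This is 0·(−∞); rewriting as ln(2y)/(1/(4y)) and applying L'Hôpital gives 0.
Hence the limit is e^0 = 1.

1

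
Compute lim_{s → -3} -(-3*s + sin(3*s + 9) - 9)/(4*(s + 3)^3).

Direct substitution gives 0/0.
Apply L'Hôpital: lim (3*cos(3*s + 9) - 3)/(-12*(s + 3)^2), still 0/0.
Apply L'Hôpital: lim (-9*sin(3*s + 9))/(-24*s - 72), still 0/0.
After 3 applications of L'Hôpital's rule the quotient is (-27*cos(3*s + 9))/(-24); substituting s = -3 gives 9/8.

9/8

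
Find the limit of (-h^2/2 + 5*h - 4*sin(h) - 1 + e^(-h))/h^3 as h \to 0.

1/2

Substitution gives 0/0; apply L'Hôpital's rule 3 times.
After differentiating numerator and denominator 3 times the quotient is (4*cos(h) - e^(-h))/(6); at h = 0 this is 1/2.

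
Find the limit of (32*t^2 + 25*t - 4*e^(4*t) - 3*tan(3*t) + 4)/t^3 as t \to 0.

Substitution gives 0/0; apply L'Hôpital's rule 3 times.
After differentiating numerator and denominator 3 times the quotient is (-256*e^(4*t) - 486*tan(3*t)^4 - 648*tan(3*t)^2 - 162)/(6); at t = 0 this is -209/3.

-209/3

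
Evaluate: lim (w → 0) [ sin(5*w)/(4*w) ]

5/4

Substitution gives 0/0.
Write it as (5/4)·sin(5w)/(5w); since sin(u)/u → 1, the limit is 5/4.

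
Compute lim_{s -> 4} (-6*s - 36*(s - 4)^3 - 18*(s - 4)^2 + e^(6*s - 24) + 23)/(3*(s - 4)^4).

18

Direct substitution gives 0/0.
Apply L'Hôpital: lim (-36*s - 108*(s - 4)^2 + 6*e^(6*s - 24) + 138)/(12*(s - 4)^3), still 0/0.
Apply L'Hôpital: lim (-216*s + 36*e^(6*s - 24) + 828)/(36*(s - 4)^2), still 0/0.
Apply L'Hôpital: lim (216*e^(6*s - 24) - 216)/(72*s - 288), still 0/0.
After 4 applications of L'Hôpital's rule the quotient is (1296*e^(6*s - 24))/(72); substituting s = 4 gives 18.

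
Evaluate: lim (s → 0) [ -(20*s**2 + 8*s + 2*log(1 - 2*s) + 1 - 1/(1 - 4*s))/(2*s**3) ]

Substitution gives 0/0; apply L'Hôpital's rule 3 times.
After differentiating numerator and denominator 3 times the quotient is (-384/(4*s - 1)^4 + 32/(2*s - 1)^3)/(-12); at s = 0 this is 104/3.

104/3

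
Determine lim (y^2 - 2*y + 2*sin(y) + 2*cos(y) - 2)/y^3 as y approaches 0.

Substitution gives 0/0; apply L'Hôpital's rule 3 times.
After differentiating numerator and denominator 3 times the quotient is (-2*sqrt(2)*cos(y + pi/4))/(6); at y = 0 this is -1/3.

-1/3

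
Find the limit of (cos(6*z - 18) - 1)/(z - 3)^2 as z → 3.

Direct substitution gives 0/0.
Apply L'Hôpital: lim (-6*sin(6*z - 18))/(2*z - 6), still 0/0.
After 2 applications of L'Hôpital's rule the quotient is (-36*cos(6*z - 18))/(2); substituting z = 3 gives -18.

-18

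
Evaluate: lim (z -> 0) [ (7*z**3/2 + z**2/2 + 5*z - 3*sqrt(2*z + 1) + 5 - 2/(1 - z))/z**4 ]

-1/8

Substitution gives 0/0; apply L'Hôpital's rule 4 times.
After differentiating numerator and denominator 4 times the quotient is (45/(2*z + 1)^(7/2) + 48/(z - 1)^5)/(24); at z = 0 this is -1/8.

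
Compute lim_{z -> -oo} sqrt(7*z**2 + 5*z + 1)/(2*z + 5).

For large |z|, √(7*z^2 + 5*z + 1) ≈ √7·|z| and the denominator ≈ 2z.
Since z → −∞, |z| = −z, giving −√7/(2) = -√(7)/2.

-√(7)/2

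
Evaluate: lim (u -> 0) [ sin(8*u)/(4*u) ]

Substitution gives 0/0.
Write it as (8/4)·sin(8u)/(8u); since sin(θ)/θ → 1, the limit is 2.

2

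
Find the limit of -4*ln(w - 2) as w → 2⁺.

∞

As w → 2⁺, w - 2 → 0⁺ and ln(w - 2) → −∞.
Multiplying by -4 gives ∞.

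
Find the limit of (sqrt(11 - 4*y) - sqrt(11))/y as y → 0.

-2*√(11)/11

A 0/0 form; rationalise with √(11 - 4y) + √11. This collapses the numerator to -4y, leaving -4/(√(11 - 4y) + √11) → -4/(2√11) = -2*√(11)/11.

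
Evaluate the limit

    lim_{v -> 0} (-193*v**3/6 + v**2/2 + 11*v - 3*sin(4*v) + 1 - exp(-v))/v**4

Substitution gives 0/0; apply L'Hôpital's rule 4 times.
After differentiating numerator and denominator 4 times the quotient is (-768*sin(4*v) - e^(-v))/(24); at v = 0 this is -1/24.

-1/24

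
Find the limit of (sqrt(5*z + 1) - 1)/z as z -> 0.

5/2

Substitution gives 0/0. Multiply numerator and denominator by the conjugate √(1 + 5z) + √1.
The numerator becomes (1 + 5z) − 1 = 5z, so the expression simplifies to 5/(√(1 + 5z) + √1).
Letting z → 0 gives 5/(2√1) = 5/2.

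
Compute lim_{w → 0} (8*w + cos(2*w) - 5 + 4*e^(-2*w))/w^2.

Substitution gives 0/0 (the numerator vanishes to order 2).
Expand each term to order w^2: the coefficient of w^2 in 4·e^(-2w) is 8 and in cos(2w) is -2.
Lower-order terms cancel with the polynomial part, so the numerator is (6)·w^2 + o(w^2), and the limit is (6)/(1) = 6.

6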